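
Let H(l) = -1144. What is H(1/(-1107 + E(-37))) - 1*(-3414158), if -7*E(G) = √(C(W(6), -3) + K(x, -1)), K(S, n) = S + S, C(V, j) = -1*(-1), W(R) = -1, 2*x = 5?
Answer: 3413014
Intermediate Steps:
x = 5/2 (x = (½)*5 = 5/2 ≈ 2.5000)
C(V, j) = 1
K(S, n) = 2*S
E(G) = -√6/7 (E(G) = -√(1 + 2*(5/2))/7 = -√(1 + 5)/7 = -√6/7)
H(1/(-1107 + E(-37))) - 1*(-3414158) = -1144 - 1*(-3414158) = -1144 + 3414158 = 3413014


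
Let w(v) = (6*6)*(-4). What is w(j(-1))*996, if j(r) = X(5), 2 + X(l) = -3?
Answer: -143424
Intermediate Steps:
X(l) = -5 (X(l) = -2 - 3 = -5)
j(r) = -5
w(v) = -144 (w(v) = 36*(-4) = -144)
w(j(-1))*996 = -144*996 = -143424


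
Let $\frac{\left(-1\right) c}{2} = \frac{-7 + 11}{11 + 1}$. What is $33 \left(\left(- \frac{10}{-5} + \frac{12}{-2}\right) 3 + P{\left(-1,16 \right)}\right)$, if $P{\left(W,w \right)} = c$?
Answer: $-418$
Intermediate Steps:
$c = - \frac{2}{3}$ ($c = - 2 \frac{-7 + 11}{11 + 1} = - 2 \cdot \frac{4}{12} = - 2 \cdot 4 \cdot \frac{1}{12} = \left(-2\right) \frac{1}{3} = - \frac{2}{3} \approx -0.66667$)
$P{\left(W,w \right)} = - \frac{2}{3}$
$33 \left(\left(- \frac{10}{-5} + \frac{12}{-2}\right) 3 + P{\left(-1,16 \right)}\right) = 33 \left(\left(- \frac{10}{-5} + \frac{12}{-2}\right) 3 - \frac{2}{3}\right) = 33 \left(\left(\left(-10\right) \left(- \frac{1}{5}\right) + 12 \left(- \frac{1}{2}\right)\right) 3 - \frac{2}{3}\right) = 33 \left(\left(2 - 6\right) 3 - \frac{2}{3}\right) = 33 \left(\left(-4\right) 3 - \frac{2}{3}\right) = 33 \left(-12 - \frac{2}{3}\right) = 33 \left(- \frac{38}{3}\right) = -418$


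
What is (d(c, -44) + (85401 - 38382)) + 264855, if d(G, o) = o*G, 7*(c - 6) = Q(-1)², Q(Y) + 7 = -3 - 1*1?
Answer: 2175946/7 ≈ 3.1085e+5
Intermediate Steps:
Q(Y) = -11 (Q(Y) = -7 + (-3 - 1*1) = -7 + (-3 - 1) = -7 - 4 = -11)
c = 163/7 (c = 6 + (⅐)*(-11)² = 6 + (⅐)*121 = 6 + 121/7 = 163/7 ≈ 23.286)
d(G, o) = G*o
(d(c, -44) + (85401 - 38382)) + 264855 = ((163/7)*(-44) + (85401 - 38382)) + 264855 = (-7172/7 + 47019) + 264855 = 321961/7 + 264855 = 2175946/7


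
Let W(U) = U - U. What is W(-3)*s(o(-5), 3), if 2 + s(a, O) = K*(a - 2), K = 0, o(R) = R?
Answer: 0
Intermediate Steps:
W(U) = 0
s(a, O) = -2 (s(a, O) = -2 + 0*(a - 2) = -2 + 0*(-2 + a) = -2 + 0 = -2)
W(-3)*s(o(-5), 3) = 0*(-2) = 0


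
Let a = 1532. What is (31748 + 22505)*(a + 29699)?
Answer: 1694375443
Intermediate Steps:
(31748 + 22505)*(a + 29699) = (31748 + 22505)*(1532 + 29699) = 54253*31231 = 1694375443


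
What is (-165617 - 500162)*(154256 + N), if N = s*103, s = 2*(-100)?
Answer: -88985358024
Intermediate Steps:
s = -200
N = -20600 (N = -200*103 = -20600)
(-165617 - 500162)*(154256 + N) = (-165617 - 500162)*(154256 - 20600) = -665779*133656 = -88985358024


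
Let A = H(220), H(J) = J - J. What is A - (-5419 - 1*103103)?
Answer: 108522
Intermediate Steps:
H(J) = 0
A = 0
A - (-5419 - 1*103103) = 0 - (-5419 - 1*103103) = 0 - (-5419 - 103103) = 0 - 1*(-108522) = 0 + 108522 = 108522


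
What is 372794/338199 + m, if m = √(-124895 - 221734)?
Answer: 372794/338199 + I*√346629 ≈ 1.1023 + 588.75*I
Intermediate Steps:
m = I*√346629 (m = √(-346629) = I*√346629 ≈ 588.75*I)
372794/338199 + m = 372794/338199 + I*√346629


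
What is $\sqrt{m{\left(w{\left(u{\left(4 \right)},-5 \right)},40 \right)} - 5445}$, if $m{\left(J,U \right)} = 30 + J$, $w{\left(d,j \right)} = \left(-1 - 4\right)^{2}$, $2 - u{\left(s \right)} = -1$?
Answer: $7 i \sqrt{110} \approx 73.417 i$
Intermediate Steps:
$u{\left(s \right)} = 3$ ($u{\left(s \right)} = 2 - -1 = 2 + 1 = 3$)
$w{\left(d,j \right)} = 25$ ($w{\left(d,j \right)} = \left(-5\right)^{2} = 25$)
$\sqrt{m{\left(w{\left(u{\left(4 \right)},-5 \right)},40 \right)} - 5445} = \sqrt{\left(30 + 25\right) - 5445} = \sqrt{55 - 5445} = \sqrt{-5390} = 7 i \sqrt{110}$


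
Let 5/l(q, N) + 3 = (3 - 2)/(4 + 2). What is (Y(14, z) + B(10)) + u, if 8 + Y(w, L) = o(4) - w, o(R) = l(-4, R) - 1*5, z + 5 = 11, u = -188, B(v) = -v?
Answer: -3855/17 ≈ -226.76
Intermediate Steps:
l(q, N) = -30/17 (l(q, N) = 5/(-3 + (3 - 2)/(4 + 2)) = 5/(-3 + 1/6) = 5/(-17/6) = 5*(-6/17) = -30/17)
z = 6 (z = -5 + 11 = 6)
o(R) = -115/17 (o(R) = -30/17 - 1*5 = -30/17 - 5 = -115/17)
Y(w, L) = -251/17 - w (Y(w, L) = -8 + (-115/17 - w) = -251/17 - w)
(Y(14, z) + B(10)) + u = ((-251/17 - 1*14) - 1*10) - 188 = ((-251/17 - 14) - 10) - 188 = (-489/17 - 10) - 188 = -659/17 - 188 = -3855/17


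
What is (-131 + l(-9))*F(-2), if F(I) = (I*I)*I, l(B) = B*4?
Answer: 1336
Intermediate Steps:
l(B) = 4*B
F(I) = I**3 (F(I) = I**2*I = I**3)
(-131 + l(-9))*F(-2) = (-131 + 4*(-9))*(-2)**3 = (-131 - 36)*(-8) = -167*(-8) = 1336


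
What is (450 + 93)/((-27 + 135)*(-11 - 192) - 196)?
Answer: -543/22120 ≈ -0.024548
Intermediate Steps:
(450 + 93)/((-27 + 135)*(-11 - 192) - 196) = 543/(108*(-203) - 196) = 543/(-21924 - 196) = 543/(-22120) = 543*(-1/22120) = -543/22120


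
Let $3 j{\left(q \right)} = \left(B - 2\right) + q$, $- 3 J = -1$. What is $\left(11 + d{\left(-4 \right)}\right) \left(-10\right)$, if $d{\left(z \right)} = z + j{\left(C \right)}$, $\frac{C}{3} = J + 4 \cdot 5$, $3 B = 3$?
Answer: $-270$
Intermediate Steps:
$J = \frac{1}{3}$ ($J = \left(- \frac{1}{3}\right) \left(-1\right) = \frac{1}{3} \approx 0.33333$)
$B = 1$ ($B = \frac{1}{3} \cdot 3 = 1$)
$C = 61$ ($C = 3 \left(\frac{1}{3} + 4 \cdot 5\right) = 3 \left(\frac{1}{3} + 20\right) = 3 \cdot \frac{61}{3} = 61$)
$j{\left(q \right)} = - \frac{1}{3} + \frac{q}{3}$ ($j{\left(q \right)} = \frac{\left(1 - 2\right) + q}{3} = \frac{-1 + q}{3} = - \frac{1}{3} + \frac{q}{3}$)
$d{\left(z \right)} = 20 + z$ ($d{\left(z \right)} = z + \left(- \frac{1}{3} + \frac{1}{3} \cdot 61\right) = z + \left(- \frac{1}{3} + \frac{61}{3}\right) = z + 20 = 20 + z$)
$\left(11 + d{\left(-4 \right)}\right) \left(-10\right) = \left(11 + \left(20 - 4\right)\right) \left(-10\right) = \left(11 + 16\right) \left(-10\right) = 27 \left(-10\right) = -270$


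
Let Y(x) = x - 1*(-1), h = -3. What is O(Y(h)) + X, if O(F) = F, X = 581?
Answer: 579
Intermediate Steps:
Y(x) = 1 + x (Y(x) = x + 1 = 1 + x)
O(Y(h)) + X = (1 - 3) + 581 = -2 + 581 = 579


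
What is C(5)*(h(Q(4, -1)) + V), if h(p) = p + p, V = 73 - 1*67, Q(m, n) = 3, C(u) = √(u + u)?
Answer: 12*√10 ≈ 37.947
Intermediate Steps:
C(u) = √2*√u (C(u) = √(2*u) = √2*√u)
V = 6 (V = 73 - 67 = 6)
h(p) = 2*p
C(5)*(h(Q(4, -1)) + V) = (√2*√5)*(2*3 + 6) = √10*(6 + 6) = √10*12 = 12*√10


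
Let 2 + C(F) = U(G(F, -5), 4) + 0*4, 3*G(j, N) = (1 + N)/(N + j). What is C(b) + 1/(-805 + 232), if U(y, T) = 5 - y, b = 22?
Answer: 9990/3247 ≈ 3.0767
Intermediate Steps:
G(j, N) = (1 + N)/(3*(N + j)) (G(j, N) = ((1 + N)/(N + j))/3 = (1 + N)/(3*(N + j)))
C(F) = 3 + 4/(3*(-5 + F)) (C(F) = -2 + ((5 - (1 - 5)/(3*(-5 + F))) + 0*4) = -2 + ((5 - (-4)/(3*(-5 + F))) + 0) = -2 + ((5 + 4/(3*(-5 + F))) + 0) = -2 + (5 + 4/(3*(-5 + F))) = 3 + 4/(3*(-5 + F)))
C(b) + 1/(-805 + 232) = (-41 + 9*22)/(3*(-5 + 22)) + 1/(-805 + 232) = (⅓)*(-41 + 198)/17 + 1/(-573) = (⅓)*(1/17)*157 - 1/573 = 157/51 - 1/573 = 9990/3247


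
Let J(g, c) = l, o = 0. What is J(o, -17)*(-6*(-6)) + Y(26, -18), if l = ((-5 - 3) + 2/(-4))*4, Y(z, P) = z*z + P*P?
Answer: -224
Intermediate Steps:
Y(z, P) = P² + z² (Y(z, P) = z² + P² = P² + z²)
l = -34 (l = (-8 + 2*(-¼))*4 = (-8 - ½)*4 = -17/2*4 = -34)
J(g, c) = -34
J(o, -17)*(-6*(-6)) + Y(26, -18) = -(-204)*(-6) + ((-18)² + 26²) = -34*36 + (324 + 676) = -1224 + 1000 = -224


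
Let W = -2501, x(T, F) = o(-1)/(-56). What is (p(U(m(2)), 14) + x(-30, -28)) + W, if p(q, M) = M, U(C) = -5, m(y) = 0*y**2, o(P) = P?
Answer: -139271/56 ≈ -2487.0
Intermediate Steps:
m(y) = 0
x(T, F) = 1/56 (x(T, F) = -1/(-56) = -1*(-1/56) = 1/56)
(p(U(m(2)), 14) + x(-30, -28)) + W = (14 + 1/56) - 2501 = 785/56 - 2501 = -139271/56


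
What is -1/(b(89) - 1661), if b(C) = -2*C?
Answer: 1/1839 ≈ 0.00054377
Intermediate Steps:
-1/(b(89) - 1661) = -1/(-2*89 - 1661) = -1/(-178 - 1661) = -1/(-1839) = -1*(-1/1839) = 1/1839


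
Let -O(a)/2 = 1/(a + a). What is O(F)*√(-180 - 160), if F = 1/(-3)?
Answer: 6*I*√85 ≈ 55.317*I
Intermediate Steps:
F = -⅓ ≈ -0.33333
O(a) = -1/a (O(a) = -2/(a + a) = -2*1/(2*a) = -1/a)
O(F)*√(-180 - 160) = (-1/(-⅓))*√(-180 - 160) = (-1*(-3))*√(-340) = 3*(2*I*√85) = 6*I*√85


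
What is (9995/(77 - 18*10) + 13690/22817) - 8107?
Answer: -19279320002/2350151 ≈ -8203.4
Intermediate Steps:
(9995/(77 - 18*10) + 13690/22817) - 8107 = (9995/(77 - 180) + 13690*(1/22817)) - 8107 = (9995/(-103) + 13690/22817) - 8107 = (9995*(-1/103) + 13690/22817) - 8107 = (-9995/103 + 13690/22817) - 8107 = -226645845/2350151 - 8107 = -19279320002/2350151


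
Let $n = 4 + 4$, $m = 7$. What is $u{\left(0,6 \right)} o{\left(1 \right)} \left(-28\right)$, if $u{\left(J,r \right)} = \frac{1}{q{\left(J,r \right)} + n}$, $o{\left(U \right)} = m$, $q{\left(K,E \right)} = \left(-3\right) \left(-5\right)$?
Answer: $- \frac{196}{23} \approx -8.5217$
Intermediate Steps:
$q{\left(K,E \right)} = 15$
$o{\left(U \right)} = 7$
$n = 8$
$u{\left(J,r \right)} = \frac{1}{23}$ ($u{\left(J,r \right)} = \frac{1}{15 + 8} = \frac{1}{23}$)
$u{\left(0,6 \right)} o{\left(1 \right)} \left(-28\right) = \frac{1}{23} \cdot 7 \left(-28\right) = \frac{7}{23} \left(-28\right) = - \frac{196}{23}$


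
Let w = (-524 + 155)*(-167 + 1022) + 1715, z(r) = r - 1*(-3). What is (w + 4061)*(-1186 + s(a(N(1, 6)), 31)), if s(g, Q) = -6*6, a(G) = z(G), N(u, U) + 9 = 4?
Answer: 378476618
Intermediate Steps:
N(u, U) = -5 (N(u, U) = -9 + 4 = -5)
z(r) = 3 + r (z(r) = r + 3 = 3 + r)
a(G) = 3 + G
s(g, Q) = -36
w = -313780 (w = -369*855 + 1715 = -315495 + 1715 = -313780)
(w + 4061)*(-1186 + s(a(N(1, 6)), 31)) = (-313780 + 4061)*(-1186 - 36) = -309719*(-1222) = 378476618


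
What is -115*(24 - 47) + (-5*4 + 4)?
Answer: 2629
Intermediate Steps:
-115*(24 - 47) + (-5*4 + 4) = -115*(-23) + (-20 + 4) = 2645 - 16 = 2629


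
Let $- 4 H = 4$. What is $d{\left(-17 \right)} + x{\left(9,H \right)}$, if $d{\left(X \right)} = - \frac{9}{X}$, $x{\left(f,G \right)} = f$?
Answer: $\frac{162}{17} \approx 9.5294$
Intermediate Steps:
$H = -1$ ($H = \left(- \frac{1}{4}\right) 4 = -1$)
$d{\left(-17 \right)} + x{\left(9,H \right)} = - \frac{9}{-17} + 9 = \left(-9\right) \left(- \frac{1}{17}\right) + 9 = \frac{9}{17} + 9 = \frac{162}{17}$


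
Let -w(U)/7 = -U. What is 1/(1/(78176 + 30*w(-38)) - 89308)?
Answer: -70196/6269064367 ≈ -1.1197e-5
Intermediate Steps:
w(U) = 7*U (w(U) = -(-7)*U = 7*U)
1/(1/(78176 + 30*w(-38)) - 89308) = 1/(1/(78176 + 30*(7*(-38))) - 89308) = 1/(1/(78176 + 30*(-266)) - 89308) = 1/(1/(78176 - 7980) - 89308) = 1/(1/70196 - 89308) = 1/(-6269064367/70196) = -70196/6269064367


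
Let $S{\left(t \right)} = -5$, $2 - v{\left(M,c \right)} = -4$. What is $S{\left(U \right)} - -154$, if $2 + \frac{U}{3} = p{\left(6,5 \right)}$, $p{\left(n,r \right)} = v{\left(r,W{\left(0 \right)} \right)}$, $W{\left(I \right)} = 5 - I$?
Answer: $149$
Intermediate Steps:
$v{\left(M,c \right)} = 6$ ($v{\left(M,c \right)} = 2 - -4 = 2 + 4 = 6$)
$p{\left(n,r \right)} = 6$
$U = 12$ ($U = -6 + 3 \cdot 6 = -6 + 18 = 12$)
$S{\left(U \right)} - -154 = -5 - -154 = -5 + 154 = 149$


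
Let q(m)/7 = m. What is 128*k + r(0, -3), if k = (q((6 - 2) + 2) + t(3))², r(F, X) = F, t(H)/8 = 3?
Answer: 557568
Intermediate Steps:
q(m) = 7*m
t(H) = 24 (t(H) = 8*3 = 24)
k = 4356 (k = (7*((6 - 2) + 2) + 24)² = (7*(4 + 2) + 24)² = (7*6 + 24)² = (42 + 24)² = 66² = 4356)
128*k + r(0, -3) = 128*4356 + 0 = 557568 + 0 = 557568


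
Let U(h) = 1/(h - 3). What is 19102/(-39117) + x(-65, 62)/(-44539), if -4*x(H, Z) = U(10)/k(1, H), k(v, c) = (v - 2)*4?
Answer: -95287844653/195129991056 ≈ -0.48833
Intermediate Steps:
k(v, c) = -8 + 4*v (k(v, c) = (-2 + v)*4 = -8 + 4*v)
U(h) = 1/(-3 + h)
x(H, Z) = 1/112 (x(H, Z) = -1/(4*(-3 + 10)*(-8 + 4*1)) = -1/(4*7*(-8 + 4)) = -1/(28*(-4)) = -(-1)/(28*4) = -¼*(-1/28) = 1/112)
19102/(-39117) + x(-65, 62)/(-44539) = 19102/(-39117) + (1/112)/(-44539) = 19102*(-1/39117) + (1/112)*(-1/44539) = -19102/39117 - 1/4988368 = -95287844653/195129991056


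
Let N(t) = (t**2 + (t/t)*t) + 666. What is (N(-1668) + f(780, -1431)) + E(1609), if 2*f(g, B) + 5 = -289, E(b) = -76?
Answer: 2780999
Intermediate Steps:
N(t) = 666 + t + t**2 (N(t) = (t**2 + 1*t) + 666 = (t**2 + t) + 666 = (t + t**2) + 666 = 666 + t + t**2)
f(g, B) = -147 (f(g, B) = -5/2 + (1/2)*(-289) = -5/2 - 289/2 = -147)
(N(-1668) + f(780, -1431)) + E(1609) = ((666 - 1668 + (-1668)**2) - 147) - 76 = ((666 - 1668 + 2782224) - 147) - 76 = (2781222 - 147) - 76 = 2781075 - 76 = 2780999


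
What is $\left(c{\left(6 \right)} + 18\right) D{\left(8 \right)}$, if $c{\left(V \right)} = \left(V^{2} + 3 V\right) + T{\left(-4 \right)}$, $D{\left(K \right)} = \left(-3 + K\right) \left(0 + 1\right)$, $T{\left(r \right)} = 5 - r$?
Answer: $405$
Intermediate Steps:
$D{\left(K \right)} = -3 + K$ ($D{\left(K \right)} = \left(-3 + K\right) 1 = -3 + K$)
$c{\left(V \right)} = 9 + V^{2} + 3 V$ ($c{\left(V \right)} = \left(V^{2} + 3 V\right) + \left(5 - -4\right) = \left(V^{2} + 3 V\right) + \left(5 + 4\right) = \left(V^{2} + 3 V\right) + 9 = 9 + V^{2} + 3 V$)
$\left(c{\left(6 \right)} + 18\right) D{\left(8 \right)} = \left(\left(9 + 6^{2} + 3 \cdot 6\right) + 18\right) \left(-3 + 8\right) = \left(\left(9 + 36 + 18\right) + 18\right) 5 = \left(63 + 18\right) 5 = 81 \cdot 5 = 405$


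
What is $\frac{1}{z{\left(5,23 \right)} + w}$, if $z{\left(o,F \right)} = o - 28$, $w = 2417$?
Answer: $\frac{1}{2394} \approx 0.00041771$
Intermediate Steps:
$z{\left(o,F \right)} = -28 + o$
$\frac{1}{z{\left(5,23 \right)} + w} = \frac{1}{\left(-28 + 5\right) + 2417} = \frac{1}{-23 + 2417} = \frac{1}{2394}$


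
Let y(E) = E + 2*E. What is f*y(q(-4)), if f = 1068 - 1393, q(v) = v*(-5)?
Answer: -19500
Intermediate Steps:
q(v) = -5*v
y(E) = 3*E
f = -325
f*y(q(-4)) = -975*(-5*(-4)) = -975*20 = -325*60 = -19500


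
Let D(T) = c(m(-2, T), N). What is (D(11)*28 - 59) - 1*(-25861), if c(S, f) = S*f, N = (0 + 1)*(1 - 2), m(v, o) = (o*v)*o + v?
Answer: 32634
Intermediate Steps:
m(v, o) = v + v*o**2 (m(v, o) = v*o**2 + v = v + v*o**2)
N = -1 (N = 1*(-1) = -1)
D(T) = 2 + 2*T**2 (D(T) = -2*(1 + T**2)*(-1) = (-2 - 2*T**2)*(-1) = 2 + 2*T**2)
(D(11)*28 - 59) - 1*(-25861) = ((2 + 2*11**2)*28 - 59) - 1*(-25861) = ((2 + 2*121)*28 - 59) + 25861 = ((2 + 242)*28 - 59) + 25861 = (244*28 - 59) + 25861 = (6832 - 59) + 25861 = 6773 + 25861 = 32634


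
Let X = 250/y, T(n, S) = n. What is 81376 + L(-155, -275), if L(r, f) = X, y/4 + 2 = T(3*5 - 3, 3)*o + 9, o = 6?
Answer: 12857533/158 ≈ 81377.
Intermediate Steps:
y = 316 (y = -8 + 4*((3*5 - 3)*6 + 9) = -8 + 4*((15 - 3)*6 + 9) = -8 + 4*(12*6 + 9) = -8 + 4*(72 + 9) = -8 + 4*81 = -8 + 324 = 316)
X = 125/158 (X = 250/316 = 250*(1/316) = 125/158 ≈ 0.79114)
L(r, f) = 125/158
81376 + L(-155, -275) = 81376 + 125/158 = 12857533/158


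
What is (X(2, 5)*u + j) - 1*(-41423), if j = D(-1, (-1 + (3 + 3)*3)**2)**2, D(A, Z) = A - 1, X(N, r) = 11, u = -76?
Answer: 40591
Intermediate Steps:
D(A, Z) = -1 + A
j = 4 (j = (-1 - 1)**2 = (-2)**2 = 4)
(X(2, 5)*u + j) - 1*(-41423) = (11*(-76) + 4) - 1*(-41423) = (-836 + 4) + 41423 = -832 + 41423 = 40591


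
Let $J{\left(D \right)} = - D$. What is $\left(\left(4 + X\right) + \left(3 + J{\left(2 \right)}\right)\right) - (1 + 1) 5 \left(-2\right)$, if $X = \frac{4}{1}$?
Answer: $180$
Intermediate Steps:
$X = 4$ ($X = 4 \cdot 1 = 4$)
$\left(\left(4 + X\right) + \left(3 + J{\left(2 \right)}\right)\right) - (1 + 1) 5 \left(-2\right) = \left(\left(4 + 4\right) + \left(3 - 2\right)\right) - (1 + 1) 5 \left(-2\right) = \left(8 + \left(3 - 2\right)\right) \left(-1\right) 2 \cdot 5 \left(-2\right) = \left(8 + 1\right) \left(\left(-2\right) 5\right) \left(-2\right) = 9 \left(-10\right) \left(-2\right) = \left(-90\right) \left(-2\right) = 180$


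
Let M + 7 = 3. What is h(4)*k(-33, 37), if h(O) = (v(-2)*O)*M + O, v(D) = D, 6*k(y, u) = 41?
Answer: 246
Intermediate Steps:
M = -4 (M = -7 + 3 = -4)
k(y, u) = 41/6 (k(y, u) = (⅙)*41 = 41/6)
h(O) = 9*O (h(O) = -2*O*(-4) + O = 8*O + O = 9*O)
h(4)*k(-33, 37) = (9*4)*(41/6) = 36*(41/6) = 246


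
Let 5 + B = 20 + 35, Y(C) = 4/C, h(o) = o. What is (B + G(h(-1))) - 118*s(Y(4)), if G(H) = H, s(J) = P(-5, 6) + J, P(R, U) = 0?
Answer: -69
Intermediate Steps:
s(J) = J (s(J) = 0 + J = J)
B = 50 (B = -5 + (20 + 35) = -5 + 55 = 50)
(B + G(h(-1))) - 118*s(Y(4)) = (50 - 1) - 472/4 = 49 - 472/4 = 49 - 118*1 = 49 - 118 = -69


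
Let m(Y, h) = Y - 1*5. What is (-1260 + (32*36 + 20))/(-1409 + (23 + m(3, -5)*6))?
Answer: 44/699 ≈ 0.062947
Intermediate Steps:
m(Y, h) = -5 + Y (m(Y, h) = Y - 5 = -5 + Y)
(-1260 + (32*36 + 20))/(-1409 + (23 + m(3, -5)*6)) = (-1260 + (32*36 + 20))/(-1409 + (23 + (-5 + 3)*6)) = (-1260 + (1152 + 20))/(-1409 + (23 - 2*6)) = (-1260 + 1172)/(-1409 + (23 - 12)) = -88/(-1409 + 11) = -88/(-1398) = -88*(-1/1398) = 44/699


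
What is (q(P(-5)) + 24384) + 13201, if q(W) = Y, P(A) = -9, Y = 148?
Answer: 37733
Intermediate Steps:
q(W) = 148
(q(P(-5)) + 24384) + 13201 = (148 + 24384) + 13201 = 24532 + 13201 = 37733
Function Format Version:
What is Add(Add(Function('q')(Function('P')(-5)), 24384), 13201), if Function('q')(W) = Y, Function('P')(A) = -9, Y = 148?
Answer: 37733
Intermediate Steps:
Function('q')(W) = 148
Add(Add(Function('q')(Function('P')(-5)), 24384), 13201) = Add(Add(148, 24384), 13201) = Add(24532, 13201) = 37733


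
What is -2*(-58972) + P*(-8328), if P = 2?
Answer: 101288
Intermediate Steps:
-2*(-58972) + P*(-8328) = -2*(-58972) + 2*(-8328) = 117944 - 16656 = 101288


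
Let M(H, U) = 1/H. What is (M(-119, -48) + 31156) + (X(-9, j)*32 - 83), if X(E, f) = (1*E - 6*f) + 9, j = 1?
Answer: 3674838/119 ≈ 30881.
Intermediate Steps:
X(E, f) = 9 + E - 6*f (X(E, f) = (E - 6*f) + 9 = 9 + E - 6*f)
(M(-119, -48) + 31156) + (X(-9, j)*32 - 83) = (1/(-119) + 31156) + ((9 - 9 - 6*1)*32 - 83) = (-1/119 + 31156) + ((9 - 9 - 6)*32 - 83) = 3707563/119 + (-6*32 - 83) = 3707563/119 + (-192 - 83) = 3707563/119 - 275 = 3674838/119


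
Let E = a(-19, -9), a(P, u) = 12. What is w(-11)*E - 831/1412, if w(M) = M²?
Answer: 2049393/1412 ≈ 1451.4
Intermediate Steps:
E = 12
w(-11)*E - 831/1412 = (-11)²*12 - 831/1412 = 121*12 - 831*1/1412 = 1452 - 831/1412 = 2049393/1412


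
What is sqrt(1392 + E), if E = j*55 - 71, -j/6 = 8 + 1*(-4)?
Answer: 1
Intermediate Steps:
j = -24 (j = -6*(8 + 1*(-4)) = -6*(8 - 4) = -6*4 = -24)
E = -1391 (E = -24*55 - 71 = -1320 - 71 = -1391)
sqrt(1392 + E) = sqrt(1392 - 1391) = sqrt(1) = 1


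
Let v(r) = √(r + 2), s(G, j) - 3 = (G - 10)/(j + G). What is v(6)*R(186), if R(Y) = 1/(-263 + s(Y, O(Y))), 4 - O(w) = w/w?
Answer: -189*√2/24482 ≈ -0.010918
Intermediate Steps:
O(w) = 3 (O(w) = 4 - w/w = 4 - 1*1 = 4 - 1 = 3)
s(G, j) = 3 + (-10 + G)/(G + j) (s(G, j) = 3 + (G - 10)/(j + G) = 3 + (-10 + G)/(G + j))
v(r) = √(2 + r)
R(Y) = 1/(-263 + (-1 + 4*Y)/(3 + Y)) (R(Y) = 1/(-263 + (-10 + 3*3 + 4*Y)/(Y + 3)) = 1/(-263 + (-10 + 9 + 4*Y)/(3 + Y)) = 1/(-263 + (-1 + 4*Y)/(3 + Y)))
v(6)*R(186) = √(2 + 6)*((-3 - 1*186)/(790 + 259*186)) = √8*((-3 - 186)/(790 + 48174)) = (2*√2)*(-189/48964) = -189*√2/24482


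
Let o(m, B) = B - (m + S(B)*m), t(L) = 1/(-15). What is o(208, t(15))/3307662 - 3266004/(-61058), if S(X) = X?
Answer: 27007063662961/504898065990 ≈ 53.490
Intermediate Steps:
t(L) = -1/15
o(m, B) = B - m - B*m (o(m, B) = B - (m + B*m) = B + (-m - B*m) = B - m - B*m)
o(208, t(15))/3307662 - 3266004/(-61058) = (-1/15 - 1*208 - 1*(-1/15)*208)/3307662 - 3266004/(-61058) = (-1/15 - 208 + 208/15)*(1/3307662) - 3266004*(-1/61058) = -971/5*1/3307662 + 1633002/30529 = -971/16538310 + 1633002/30529 = 27007063662961/504898065990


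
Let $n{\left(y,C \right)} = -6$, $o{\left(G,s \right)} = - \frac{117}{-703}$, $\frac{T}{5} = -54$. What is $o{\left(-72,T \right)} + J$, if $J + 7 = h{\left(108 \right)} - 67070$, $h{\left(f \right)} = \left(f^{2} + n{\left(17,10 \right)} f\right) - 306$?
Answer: $- \frac{39625884}{703} \approx -56367.0$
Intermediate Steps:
$T = -270$ ($T = 5 \left(-54\right) = -270$)
$o{\left(G,s \right)} = \frac{117}{703}$ ($o{\left(G,s \right)} = \left(-117\right) \left(- \frac{1}{703}\right) = \frac{117}{703}$)
$h{\left(f \right)} = -306 + f^{2} - 6 f$ ($h{\left(f \right)} = \left(f^{2} - 6 f\right) - 306 = -306 + f^{2} - 6 f$)
$J = -56367$ ($J = -7 - 56360 = -56367$)
$o{\left(-72,T \right)} + J = \frac{117}{703} - 56367 = - \frac{39625884}{703}$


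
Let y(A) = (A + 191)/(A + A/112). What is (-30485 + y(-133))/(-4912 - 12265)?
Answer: 65452223/36879019 ≈ 1.7748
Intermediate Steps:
y(A) = 112*(191 + A)/(113*A) (y(A) = (191 + A)/(A + A*(1/112)) = (191 + A)/(A + A/112) = (191 + A)/((113*A/112)) = (191 + A)*(112/(113*A)) = 112*(191 + A)/(113*A))
(-30485 + y(-133))/(-4912 - 12265) = (-30485 + (112/113)*(191 - 133)/(-133))/(-4912 - 12265) = (-30485 + (112/113)*(-1/133)*58)/(-17177) = (-30485 - 928/2147)*(-1/17177) = -65452223/2147*(-1/17177) = 65452223/36879019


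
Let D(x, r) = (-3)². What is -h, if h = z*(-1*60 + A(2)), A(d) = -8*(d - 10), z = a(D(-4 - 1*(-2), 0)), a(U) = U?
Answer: -36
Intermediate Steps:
D(x, r) = 9
z = 9
A(d) = 80 - 8*d (A(d) = -8*(-10 + d) = 80 - 8*d)
h = 36 (h = 9*(-1*60 + (80 - 8*2)) = 9*(-60 + (80 - 16)) = 9*(-60 + 64) = 9*4 = 36)
-h = -1*36 = -36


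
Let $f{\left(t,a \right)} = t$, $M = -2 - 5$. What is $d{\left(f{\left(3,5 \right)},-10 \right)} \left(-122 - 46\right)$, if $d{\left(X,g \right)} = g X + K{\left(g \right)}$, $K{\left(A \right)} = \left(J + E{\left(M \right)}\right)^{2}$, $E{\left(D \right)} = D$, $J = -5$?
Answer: $-19152$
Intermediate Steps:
$M = -7$
$K{\left(A \right)} = 144$ ($K{\left(A \right)} = \left(-5 - 7\right)^{2} = \left(-12\right)^{2} = 144$)
$d{\left(X,g \right)} = 144 + X g$ ($d{\left(X,g \right)} = g X + 144 = X g + 144 = 144 + X g$)
$d{\left(f{\left(3,5 \right)},-10 \right)} \left(-122 - 46\right) = \left(144 + 3 \left(-10\right)\right) \left(-122 - 46\right) = \left(144 - 30\right) \left(-168\right) = 114 \left(-168\right) = -19152$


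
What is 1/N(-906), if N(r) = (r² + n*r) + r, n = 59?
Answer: 1/766476 ≈ 1.3047e-6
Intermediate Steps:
N(r) = r² + 60*r (N(r) = (r² + 59*r) + r = r² + 60*r)
1/N(-906) = 1/(-906*(60 - 906)) = 1/(-906*(-846)) = 1/766476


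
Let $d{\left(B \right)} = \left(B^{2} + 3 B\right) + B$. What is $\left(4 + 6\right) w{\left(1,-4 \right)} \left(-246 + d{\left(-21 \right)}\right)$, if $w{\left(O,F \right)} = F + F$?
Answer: $-8880$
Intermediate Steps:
$d{\left(B \right)} = B^{2} + 4 B$
$w{\left(O,F \right)} = 2 F$
$\left(4 + 6\right) w{\left(1,-4 \right)} \left(-246 + d{\left(-21 \right)}\right) = \left(4 + 6\right) 2 \left(-4\right) \left(-246 - 21 \left(4 - 21\right)\right) = 10 \left(-8\right) \left(-246 - -357\right) = - 80 \left(-246 + 357\right) = \left(-80\right) 111 = -8880$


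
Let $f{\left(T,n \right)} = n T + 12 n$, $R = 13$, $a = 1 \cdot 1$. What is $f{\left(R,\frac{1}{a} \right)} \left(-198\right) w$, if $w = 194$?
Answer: $-960300$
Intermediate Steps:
$a = 1$
$f{\left(T,n \right)} = 12 n + T n$ ($f{\left(T,n \right)} = T n + 12 n = 12 n + T n$)
$f{\left(R,\frac{1}{a} \right)} \left(-198\right) w = \frac{12 + 13}{1} \left(-198\right) 194 = 1 \cdot 25 \left(-198\right) 194 = 25 \left(-198\right) 194 = \left(-4950\right) 194 = -960300$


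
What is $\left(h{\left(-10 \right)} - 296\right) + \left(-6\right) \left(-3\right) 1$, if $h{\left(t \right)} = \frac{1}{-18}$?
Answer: $- \frac{5005}{18} \approx -278.06$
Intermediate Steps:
$h{\left(t \right)} = - \frac{1}{18}$
$\left(h{\left(-10 \right)} - 296\right) + \left(-6\right) \left(-3\right) 1 = \left(- \frac{1}{18} - 296\right) + \left(-6\right) \left(-3\right) 1 = - \frac{5329}{18} + 18 \cdot 1 = - \frac{5329}{18} + 18 = - \frac{5005}{18}$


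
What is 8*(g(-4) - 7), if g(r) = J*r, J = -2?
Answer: 8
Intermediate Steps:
g(r) = -2*r
8*(g(-4) - 7) = 8*(-2*(-4) - 7) = 8*(8 - 7) = 8*1 = 8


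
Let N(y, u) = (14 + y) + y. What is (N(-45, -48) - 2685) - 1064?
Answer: -3825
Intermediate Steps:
N(y, u) = 14 + 2*y
(N(-45, -48) - 2685) - 1064 = ((14 + 2*(-45)) - 2685) - 1064 = ((14 - 90) - 2685) - 1064 = (-76 - 2685) - 1064 = -2761 - 1064 = -3825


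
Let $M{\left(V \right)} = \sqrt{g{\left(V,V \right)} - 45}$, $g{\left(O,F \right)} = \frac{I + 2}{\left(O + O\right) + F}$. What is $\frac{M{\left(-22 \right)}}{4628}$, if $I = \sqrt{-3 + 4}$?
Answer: $\frac{i \sqrt{21802}}{101816} \approx 0.0014502 i$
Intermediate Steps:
$I = 1$ ($I = \sqrt{1} = 1$)
$g{\left(O,F \right)} = \frac{3}{F + 2 O}$ ($g{\left(O,F \right)} = \frac{1 + 2}{\left(O + O\right) + F} = \frac{3}{2 O + F} = \frac{3}{F + 2 O}$)
$M{\left(V \right)} = \sqrt{-45 + \frac{1}{V}}$ ($M{\left(V \right)} = \sqrt{\frac{3}{V + 2 V} - 45} = \sqrt{\frac{3}{3 V} - 45} = \sqrt{3 \frac{1}{3 V} - 45} = \sqrt{\frac{1}{V} - 45} = \sqrt{-45 + \frac{1}{V}}$)
$\frac{M{\left(-22 \right)}}{4628} = \frac{\sqrt{-45 + \frac{1}{-22}}}{4628} = \sqrt{-45 - \frac{1}{22}} \cdot \frac{1}{4628} = \sqrt{- \frac{991}{22}} \cdot \frac{1}{4628} = \frac{i \sqrt{21802}}{22} \cdot \frac{1}{4628} = \frac{i \sqrt{21802}}{101816}$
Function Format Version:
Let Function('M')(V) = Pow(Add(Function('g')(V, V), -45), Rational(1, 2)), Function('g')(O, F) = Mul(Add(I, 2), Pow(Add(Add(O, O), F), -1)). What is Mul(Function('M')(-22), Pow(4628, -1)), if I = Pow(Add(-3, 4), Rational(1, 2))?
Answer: Mul(Rational(1, 101816), I, Pow(21802, Rational(1, 2))) ≈ Mul(0.0014502, I)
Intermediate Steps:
I = 1 (I = Pow(1, Rational(1, 2)) = 1)
Function('g')(O, F) = Mul(3, Pow(Add(F, Mul(2, O)), -1)) (Function('g')(O, F) = Mul(Add(1, 2), Pow(Add(Add(O, O), F), -1)) = Mul(3, Pow(Add(Mul(2, O), F), -1)) = Mul(3, Pow(Add(F, Mul(2, O)), -1)))
Function('M')(V) = Pow(Add(-45, Pow(V, -1)), Rational(1, 2)) (Function('M')(V) = Pow(Add(Mul(3, Pow(Add(V, Mul(2, V)), -1)), -45), Rational(1, 2)) = Pow(Add(Mul(3, Pow(Mul(3, V), -1)), -45), Rational(1, 2)) = Pow(Add(Mul(3, Mul(Rational(1, 3), Pow(V, -1))), -45), Rational(1, 2)) = Pow(Add(Pow(V, -1), -45), Rational(1, 2)) = Pow(Add(-45, Pow(V, -1)), Rational(1, 2)))
Mul(Function('M')(-22), Pow(4628, -1)) = Mul(Pow(Add(-45, Pow(-22, -1)), Rational(1, 2)), Pow(4628, -1)) = Mul(Pow(Add(-45, Rational(-1, 22)), Rational(1, 2)), Rational(1, 4628)) = Mul(Pow(Rational(-991, 22), Rational(1, 2)), Rational(1, 4628)) = Mul(Mul(Rational(1, 22), I, Pow(21802, Rational(1, 2))), Rational(1, 4628)) = Mul(Rational(1, 101816), I, Pow(21802, Rational(1, 2)))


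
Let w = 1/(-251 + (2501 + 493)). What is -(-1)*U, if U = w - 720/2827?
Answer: -1972133/7754461 ≈ -0.25432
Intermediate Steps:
w = 1/2743 (w = 1/(-251 + 2994) = 1/2743 ≈ 0.00036456)
U = -1972133/7754461 (U = 1/2743 - 720/2827 = -1972133/7754461 ≈ -0.25432)
-(-1)*U = -(-1)*(-1972133)/7754461 = -1*1972133/7754461 = -1972133/7754461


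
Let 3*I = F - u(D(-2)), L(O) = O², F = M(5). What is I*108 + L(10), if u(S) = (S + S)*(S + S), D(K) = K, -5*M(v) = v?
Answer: -512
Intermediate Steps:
M(v) = -v/5
u(S) = 4*S² (u(S) = (2*S)*(2*S) = 4*S²)
F = -1 (F = -⅕*5 = -1)
I = -17/3 (I = (-1 - 4*(-2)²)/3 = (-1 - 4*4)/3 = (-1 - 1*16)/3 = (-1 - 16)/3 = (⅓)*(-17) = -17/3 ≈ -5.6667)
I*108 + L(10) = -17/3*108 + 10² = -612 + 100 = -512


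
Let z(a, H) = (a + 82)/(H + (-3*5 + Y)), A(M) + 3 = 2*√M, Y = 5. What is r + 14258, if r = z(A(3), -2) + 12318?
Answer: 318833/12 - √3/6 ≈ 26569.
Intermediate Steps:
A(M) = -3 + 2*√M
z(a, H) = (82 + a)/(-10 + H) (z(a, H) = (a + 82)/(H + (-3*5 + 5)) = (82 + a)/(H + (-15 + 5)) = (82 + a)/(H - 10) = (82 + a)/(-10 + H))
r = 147737/12 - √3/6 (r = (82 + (-3 + 2*√3))/(-10 - 2) + 12318 = (79 + 2*√3)/(-12) + 12318 = -(79 + 2*√3)/12 + 12318 = (-79/12 - √3/6) + 12318 = 147737/12 - √3/6 ≈ 12311.)
r + 14258 = (147737/12 - √3/6) + 14258 = 318833/12 - √3/6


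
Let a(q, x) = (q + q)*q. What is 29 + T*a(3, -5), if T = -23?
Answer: -385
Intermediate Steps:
a(q, x) = 2*q² (a(q, x) = (2*q)*q = 2*q²)
29 + T*a(3, -5) = 29 - 46*3² = 29 - 46*9 = 29 - 23*18 = 29 - 414 = -385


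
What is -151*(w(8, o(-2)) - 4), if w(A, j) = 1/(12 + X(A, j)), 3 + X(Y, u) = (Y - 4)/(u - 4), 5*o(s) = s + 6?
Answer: 18120/31 ≈ 584.52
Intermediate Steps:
o(s) = 6/5 + s/5 (o(s) = (s + 6)/5 = (6 + s)/5 = 6/5 + s/5)
X(Y, u) = -3 + (-4 + Y)/(-4 + u) (X(Y, u) = -3 + (Y - 4)/(u - 4) = -3 + (-4 + Y)/(-4 + u))
w(A, j) = 1/(12 + (8 + A - 3*j)/(-4 + j))
-151*(w(8, o(-2)) - 4) = -151*((-4 + (6/5 + (⅕)*(-2)))/(-40 + 8 + 9*(6/5 + (⅕)*(-2))) - 4) = -151*((-4 + (6/5 - ⅖))/(-40 + 8 + 9*(6/5 - ⅖)) - 4) = -151*((-4 + ⅘)/(-40 + 8 + 9*(⅘)) - 4) = -151*(-16/5/(-40 + 8 + 36/5) - 4) = -151*(-16/5/(-124/5) - 4) = -151*(-5/124*(-16/5) - 4) = -151*(4/31 - 4) = -151*(-120/31) = 18120/31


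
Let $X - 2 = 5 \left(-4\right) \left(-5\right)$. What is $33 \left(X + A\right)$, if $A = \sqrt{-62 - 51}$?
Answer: $3366 + 33 i \sqrt{113} \approx 3366.0 + 350.79 i$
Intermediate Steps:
$X = 102$ ($X = 2 + 5 \left(-4\right) \left(-5\right) = 2 - -100 = 2 + 100 = 102$)
$A = i \sqrt{113}$ ($A = \sqrt{-113} = i \sqrt{113} \approx 10.63 i$)
$33 \left(X + A\right) = 33 \left(102 + i \sqrt{113}\right) = 3366 + 33 i \sqrt{113}$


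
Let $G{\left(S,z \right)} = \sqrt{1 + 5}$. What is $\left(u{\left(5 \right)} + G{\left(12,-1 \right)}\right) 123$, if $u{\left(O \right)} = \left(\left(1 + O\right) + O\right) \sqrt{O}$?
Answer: $123 \sqrt{6} + 1353 \sqrt{5} \approx 3326.7$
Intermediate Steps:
$G{\left(S,z \right)} = \sqrt{6}$
$u{\left(O \right)} = \sqrt{O} \left(1 + 2 O\right)$ ($u{\left(O \right)} = \left(1 + 2 O\right) \sqrt{O} = \sqrt{O} \left(1 + 2 O\right)$)
$\left(u{\left(5 \right)} + G{\left(12,-1 \right)}\right) 123 = \left(\sqrt{5} \left(1 + 2 \cdot 5\right) + \sqrt{6}\right) 123 = \left(\sqrt{5} \left(1 + 10\right) + \sqrt{6}\right) 123 = \left(\sqrt{5} \cdot 11 + \sqrt{6}\right) 123 = \left(11 \sqrt{5} + \sqrt{6}\right) 123 = \left(\sqrt{6} + 11 \sqrt{5}\right) 123 = 123 \sqrt{6} + 1353 \sqrt{5}$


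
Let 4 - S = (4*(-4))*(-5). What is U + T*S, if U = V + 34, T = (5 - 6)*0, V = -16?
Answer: 18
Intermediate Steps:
S = -76 (S = 4 - 4*(-4)*(-5) = 4 - (-16)*(-5) = 4 - 1*80 = 4 - 80 = -76)
T = 0 (T = -1*0 = 0)
U = 18 (U = -16 + 34 = 18)
U + T*S = 18 + 0*(-76) = 18 + 0 = 18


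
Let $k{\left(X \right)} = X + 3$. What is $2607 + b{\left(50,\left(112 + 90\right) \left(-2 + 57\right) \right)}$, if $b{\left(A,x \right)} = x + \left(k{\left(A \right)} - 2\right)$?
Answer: $13768$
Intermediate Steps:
$k{\left(X \right)} = 3 + X$
$b{\left(A,x \right)} = 1 + A + x$ ($b{\left(A,x \right)} = x + \left(\left(3 + A\right) - 2\right) = x + \left(1 + A\right) = 1 + A + x$)
$2607 + b{\left(50,\left(112 + 90\right) \left(-2 + 57\right) \right)} = 2607 + \left(1 + 50 + \left(112 + 90\right) \left(-2 + 57\right)\right) = 2607 + \left(1 + 50 + 202 \cdot 55\right) = 2607 + \left(1 + 50 + 11110\right) = 2607 + 11161 = 13768$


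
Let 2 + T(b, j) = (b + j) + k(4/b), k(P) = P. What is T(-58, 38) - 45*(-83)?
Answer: 107675/29 ≈ 3712.9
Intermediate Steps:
T(b, j) = -2 + b + j + 4/b (T(b, j) = -2 + ((b + j) + 4/b) = -2 + (b + j + 4/b) = -2 + b + j + 4/b)
T(-58, 38) - 45*(-83) = (-2 - 58 + 38 + 4/(-58)) - 45*(-83) = (-2 - 58 + 38 + 4*(-1/58)) + 3735 = (-2 - 58 + 38 - 2/29) + 3735 = -640/29 + 3735 = 107675/29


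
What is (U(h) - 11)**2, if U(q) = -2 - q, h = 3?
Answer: 256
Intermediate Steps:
(U(h) - 11)**2 = ((-2 - 1*3) - 11)**2 = ((-2 - 3) - 11)**2 = (-5 - 11)**2 = (-16)**2 = 256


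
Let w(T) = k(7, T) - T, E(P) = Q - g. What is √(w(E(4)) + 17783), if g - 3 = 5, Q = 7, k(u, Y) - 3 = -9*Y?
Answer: 2*√4449 ≈ 133.40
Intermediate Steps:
k(u, Y) = 3 - 9*Y
g = 8 (g = 3 + 5 = 8)
E(P) = -1 (E(P) = 7 - 1*8 = 7 - 8 = -1)
w(T) = 3 - 10*T (w(T) = (3 - 9*T) - T = 3 - 10*T)
√(w(E(4)) + 17783) = √((3 - 10*(-1)) + 17783) = √((3 + 10) + 17783) = √(13 + 17783) = √17796 = 2*√4449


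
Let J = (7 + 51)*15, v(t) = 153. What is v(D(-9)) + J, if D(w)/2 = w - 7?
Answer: 1023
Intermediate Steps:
D(w) = -14 + 2*w (D(w) = 2*(w - 7) = 2*(-7 + w) = -14 + 2*w)
J = 870 (J = 58*15 = 870)
v(D(-9)) + J = 153 + 870 = 1023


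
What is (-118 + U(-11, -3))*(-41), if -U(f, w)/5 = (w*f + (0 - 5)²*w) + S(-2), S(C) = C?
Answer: -4182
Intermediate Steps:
U(f, w) = 10 - 125*w - 5*f*w (U(f, w) = -5*((w*f + (0 - 5)²*w) - 2) = -5*((f*w + (-5)²*w) - 2) = -5*((f*w + 25*w) - 2) = -5*((25*w + f*w) - 2) = -5*(-2 + 25*w + f*w) = 10 - 125*w - 5*f*w)
(-118 + U(-11, -3))*(-41) = (-118 + (10 - 125*(-3) - 5*(-11)*(-3)))*(-41) = (-118 + (10 + 375 - 165))*(-41) = (-118 + 220)*(-41) = 102*(-41) = -4182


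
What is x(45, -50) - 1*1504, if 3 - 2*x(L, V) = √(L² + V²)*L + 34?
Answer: -3039/2 - 225*√181/2 ≈ -3033.0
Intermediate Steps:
x(L, V) = -31/2 - L*√(L² + V²)/2 (x(L, V) = 3/2 - (√(L² + V²)*L + 34)/2 = 3/2 - (L*√(L² + V²) + 34)/2 = 3/2 - (34 + L*√(L² + V²))/2 = 3/2 + (-17 - L*√(L² + V²)/2) = -31/2 - L*√(L² + V²)/2)
x(45, -50) - 1*1504 = (-31/2 - ½*45*√(45² + (-50)²)) - 1*1504 = (-31/2 - ½*45*√(2025 + 2500)) - 1504 = (-31/2 - ½*45*√4525) - 1504 = (-31/2 - ½*45*5*√181) - 1504 = (-31/2 - 225*√181/2) - 1504 = -3039/2 - 225*√181/2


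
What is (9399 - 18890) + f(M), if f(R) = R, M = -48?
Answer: -9539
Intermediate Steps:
(9399 - 18890) + f(M) = (9399 - 18890) - 48 = -9491 - 48 = -9539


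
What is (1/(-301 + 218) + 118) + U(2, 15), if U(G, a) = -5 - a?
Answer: 8133/83 ≈ 97.988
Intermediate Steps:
(1/(-301 + 218) + 118) + U(2, 15) = (1/(-301 + 218) + 118) + (-5 - 1*15) = (1/(-83) + 118) + (-5 - 15) = (-1/83 + 118) - 20 = 9793/83 - 20 = 8133/83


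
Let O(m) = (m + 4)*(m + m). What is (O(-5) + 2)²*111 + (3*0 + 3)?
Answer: 15987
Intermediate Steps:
O(m) = 2*m*(4 + m) (O(m) = (4 + m)*(2*m) = 2*m*(4 + m))
(O(-5) + 2)²*111 + (3*0 + 3) = (2*(-5)*(4 - 5) + 2)²*111 + (3*0 + 3) = (2*(-5)*(-1) + 2)²*111 + (0 + 3) = (10 + 2)²*111 + 3 = 12²*111 + 3 = 144*111 + 3 = 15984 + 3 = 15987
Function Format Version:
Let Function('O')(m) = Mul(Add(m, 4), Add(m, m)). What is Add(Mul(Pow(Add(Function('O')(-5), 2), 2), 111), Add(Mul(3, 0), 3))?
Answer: 15987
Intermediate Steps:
Function('O')(m) = Mul(2, m, Add(4, m)) (Function('O')(m) = Mul(Add(4, m), Mul(2, m)) = Mul(2, m, Add(4, m)))
Add(Mul(Pow(Add(Function('O')(-5), 2), 2), 111), Add(Mul(3, 0), 3)) = Add(Mul(Pow(Add(Mul(2, -5, Add(4, -5)), 2), 2), 111), Add(Mul(3, 0), 3)) = Add(Mul(Pow(Add(Mul(2, -5, -1), 2), 2), 111), Add(0, 3)) = Add(Mul(Pow(Add(10, 2), 2), 111), 3) = Add(Mul(Pow(12, 2), 111), 3) = Add(Mul(144, 111), 3) = Add(15984, 3) = 15987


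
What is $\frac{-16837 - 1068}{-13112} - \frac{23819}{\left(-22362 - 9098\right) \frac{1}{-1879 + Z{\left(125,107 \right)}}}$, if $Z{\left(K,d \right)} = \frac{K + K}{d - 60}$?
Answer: $- \frac{624474936381}{440628760} \approx -1417.2$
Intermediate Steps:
$Z{\left(K,d \right)} = \frac{2 K}{-60 + d}$
$\frac{-16837 - 1068}{-13112} - \frac{23819}{\left(-22362 - 9098\right) \frac{1}{-1879 + Z{\left(125,107 \right)}}} = \frac{-16837 - 1068}{-13112} - \frac{23819}{\left(-22362 - 9098\right) \frac{1}{-1879 + 2 \cdot 125 \frac{1}{-60 + 107}}} = \left(-17905\right) \left(- \frac{1}{13112}\right) - \frac{23819}{\left(-31460\right) \frac{1}{-1879 + 2 \cdot 125 \cdot \frac{1}{47}}} = \frac{17905}{13112} - \frac{23819}{\left(-31460\right) \frac{1}{-1879 + 2 \cdot 125 \cdot \frac{1}{47}}} = \frac{17905}{13112} - \frac{23819}{\left(-31460\right) \frac{1}{-1879 + \frac{250}{47}}} = \frac{17905}{13112} - \frac{23819}{\left(-31460\right) \frac{1}{- \frac{88063}{47}}} = \frac{17905}{13112} - \frac{23819}{\left(-31460\right) \left(- \frac{47}{88063}\right)} = \frac{17905}{13112} - \frac{23819}{\frac{1478620}{88063}} = \frac{17905}{13112} - \frac{2097572597}{1478620} = - \frac{624474936381}{440628760}$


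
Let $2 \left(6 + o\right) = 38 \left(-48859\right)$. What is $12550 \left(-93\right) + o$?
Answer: $-2095477$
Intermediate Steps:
$o = -928327$ ($o = -6 + \frac{38 \left(-48859\right)}{2} = -6 + \frac{1}{2} \left(-1856642\right) = -6 - 928321 = -928327$)
$12550 \left(-93\right) + o = 12550 \left(-93\right) - 928327 = -1167150 - 928327 = -2095477$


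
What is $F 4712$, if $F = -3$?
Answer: $-14136$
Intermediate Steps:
$F 4712 = \left(-3\right) 4712 = -14136$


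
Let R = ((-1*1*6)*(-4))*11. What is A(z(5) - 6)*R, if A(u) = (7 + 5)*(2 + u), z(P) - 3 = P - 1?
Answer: 9504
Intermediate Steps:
z(P) = 2 + P (z(P) = 3 + (P - 1) = 3 + (-1 + P) = 2 + P)
A(u) = 24 + 12*u (A(u) = 12*(2 + u) = 24 + 12*u)
R = 264 (R = (-1*6*(-4))*11 = -6*(-4)*11 = 24*11 = 264)
A(z(5) - 6)*R = (24 + 12*((2 + 5) - 6))*264 = (24 + 12*(7 - 6))*264 = (24 + 12*1)*264 = (24 + 12)*264 = 36*264 = 9504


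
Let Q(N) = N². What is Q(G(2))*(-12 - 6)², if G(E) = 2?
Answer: 1296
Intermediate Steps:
Q(G(2))*(-12 - 6)² = 2²*(-12 - 6)² = 4*(-18)² = 4*324 = 1296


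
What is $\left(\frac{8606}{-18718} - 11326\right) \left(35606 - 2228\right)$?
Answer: $- \frac{3538212760386}{9359} \approx -3.7805 \cdot 10^{8}$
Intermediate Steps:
$\left(\frac{8606}{-18718} - 11326\right) \left(35606 - 2228\right) = \left(8606 \left(- \frac{1}{18718}\right) - 11326\right) 33378 = \left(- \frac{4303}{9359} - 11326\right) 33378 = \left(- \frac{106004337}{9359}\right) 33378 = - \frac{3538212760386}{9359}$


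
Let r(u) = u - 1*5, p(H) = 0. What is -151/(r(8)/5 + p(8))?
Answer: -755/3 ≈ -251.67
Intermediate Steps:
r(u) = -5 + u (r(u) = u - 5 = -5 + u)
-151/(r(8)/5 + p(8)) = -151/((-5 + 8)/5 + 0) = -151/(3*(⅕) + 0) = -151/(⅗ + 0) = -151/⅗ = -151*5/3 = -755/3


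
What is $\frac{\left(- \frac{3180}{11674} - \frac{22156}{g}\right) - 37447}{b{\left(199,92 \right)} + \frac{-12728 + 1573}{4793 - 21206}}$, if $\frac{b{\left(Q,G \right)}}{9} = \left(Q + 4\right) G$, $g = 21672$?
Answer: $- \frac{6479290543974415}{29081951078559834} \approx -0.22279$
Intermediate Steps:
$b{\left(Q,G \right)} = 9 G \left(4 + Q\right)$ ($b{\left(Q,G \right)} = 9 \left(Q + 4\right) G = 9 \left(4 + Q\right) G = 9 G \left(4 + Q\right)$)
$\frac{\left(- \frac{3180}{11674} - \frac{22156}{g}\right) - 37447}{b{\left(199,92 \right)} + \frac{-12728 + 1573}{4793 - 21206}} = \frac{\left(- \frac{3180}{11674} - \frac{22156}{21672}\right) - 37447}{9 \cdot 92 \left(4 + 199\right) + \frac{-12728 + 1573}{4793 - 21206}} = \frac{\left(\left(-3180\right) \frac{1}{11674} - \frac{5539}{5418}\right) - 37447}{9 \cdot 92 \cdot 203 - \frac{11155}{-16413}} = \frac{\left(- \frac{1590}{5837} - \frac{5539}{5418}\right) - 37447}{168084 - - \frac{11155}{16413}} = \frac{- \frac{40945763}{31624866} - 37447}{168084 + \frac{11155}{16413}} = - \frac{1184297302865}{31624866 \cdot \frac{2758773847}{16413}} = \left(- \frac{1184297302865}{31624866}\right) \frac{16413}{2758773847} = - \frac{6479290543974415}{29081951078559834}$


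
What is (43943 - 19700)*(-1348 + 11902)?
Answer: 255860622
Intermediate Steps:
(43943 - 19700)*(-1348 + 11902) = 24243*10554 = 255860622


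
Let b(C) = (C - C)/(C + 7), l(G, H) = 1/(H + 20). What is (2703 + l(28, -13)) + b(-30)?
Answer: 18922/7 ≈ 2703.1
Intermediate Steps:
l(G, H) = 1/(20 + H)
b(C) = 0 (b(C) = 0/(7 + C) = 0)
(2703 + l(28, -13)) + b(-30) = (2703 + 1/(20 - 13)) + 0 = (2703 + 1/7) + 0 = (2703 + ⅐) + 0 = 18922/7 + 0 = 18922/7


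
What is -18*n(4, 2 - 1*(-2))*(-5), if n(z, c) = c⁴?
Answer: 23040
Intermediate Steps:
-18*n(4, 2 - 1*(-2))*(-5) = -18*(2 - 1*(-2))⁴*(-5) = -18*(2 + 2)⁴*(-5) = -18*4⁴*(-5) = -18*256*(-5) = -4608*(-5) = 23040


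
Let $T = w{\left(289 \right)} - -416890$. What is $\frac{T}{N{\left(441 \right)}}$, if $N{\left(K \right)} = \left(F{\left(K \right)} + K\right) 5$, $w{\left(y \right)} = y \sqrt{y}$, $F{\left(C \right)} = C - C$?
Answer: $\frac{46867}{245} \approx 191.29$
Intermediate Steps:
$F{\left(C \right)} = 0$
$w{\left(y \right)} = y^{\frac{3}{2}}$
$N{\left(K \right)} = 5 K$ ($N{\left(K \right)} = \left(0 + K\right) 5 = K 5 = 5 K$)
$T = 421803$ ($T = 289^{\frac{3}{2}} - -416890 = 4913 + 416890 = 421803$)
$\frac{T}{N{\left(441 \right)}} = \frac{421803}{5 \cdot 441} = \frac{421803}{2205} = 421803 \cdot \frac{1}{2205} = \frac{46867}{245}$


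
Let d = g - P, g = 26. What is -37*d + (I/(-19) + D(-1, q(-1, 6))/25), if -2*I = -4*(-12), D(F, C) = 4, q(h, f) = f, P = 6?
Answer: -350824/475 ≈ -738.58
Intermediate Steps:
I = -24 (I = -(-2)*(-12) = -½*48 = -24)
d = 20 (d = 26 - 1*6 = 26 - 6 = 20)
-37*d + (I/(-19) + D(-1, q(-1, 6))/25) = -37*20 + (-24/(-19) + 4/25) = -740 + (-24*(-1/19) + 4*(1/25)) = -740 + (24/19 + 4/25) = -740 + 676/475 = -350824/475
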